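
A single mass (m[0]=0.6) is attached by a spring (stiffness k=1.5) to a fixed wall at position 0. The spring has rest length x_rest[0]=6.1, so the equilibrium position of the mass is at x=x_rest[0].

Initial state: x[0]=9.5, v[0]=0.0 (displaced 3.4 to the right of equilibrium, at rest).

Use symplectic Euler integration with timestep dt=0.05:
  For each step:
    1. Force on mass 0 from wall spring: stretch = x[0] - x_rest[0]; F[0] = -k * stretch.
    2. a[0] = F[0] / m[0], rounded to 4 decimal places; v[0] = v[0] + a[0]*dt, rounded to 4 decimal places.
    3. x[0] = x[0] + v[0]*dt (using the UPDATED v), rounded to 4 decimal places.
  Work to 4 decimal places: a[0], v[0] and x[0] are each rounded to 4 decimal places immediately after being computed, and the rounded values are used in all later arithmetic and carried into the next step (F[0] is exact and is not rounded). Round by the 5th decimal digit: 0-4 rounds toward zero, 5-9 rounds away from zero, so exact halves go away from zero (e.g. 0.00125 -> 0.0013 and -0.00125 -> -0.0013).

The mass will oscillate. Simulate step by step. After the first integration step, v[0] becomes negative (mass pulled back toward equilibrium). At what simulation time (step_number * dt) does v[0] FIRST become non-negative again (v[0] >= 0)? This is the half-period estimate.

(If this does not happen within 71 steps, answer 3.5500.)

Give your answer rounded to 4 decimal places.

Answer: 2.0000

Derivation:
Step 0: x=[9.5000] v=[0.0000]
Step 1: x=[9.4788] v=[-0.4250]
Step 2: x=[9.4364] v=[-0.8474]
Step 3: x=[9.3732] v=[-1.2645]
Step 4: x=[9.2895] v=[-1.6737]
Step 5: x=[9.1859] v=[-2.0724]
Step 6: x=[9.0630] v=[-2.4581]
Step 7: x=[8.9216] v=[-2.8285]
Step 8: x=[8.7625] v=[-3.1812]
Step 9: x=[8.5868] v=[-3.5140]
Step 10: x=[8.3956] v=[-3.8249]
Step 11: x=[8.1900] v=[-4.1119]
Step 12: x=[7.9713] v=[-4.3732]
Step 13: x=[7.7409] v=[-4.6071]
Step 14: x=[7.5003] v=[-4.8122]
Step 15: x=[7.2509] v=[-4.9872]
Step 16: x=[6.9943] v=[-5.1311]
Step 17: x=[6.7322] v=[-5.2429]
Step 18: x=[6.4661] v=[-5.3219]
Step 19: x=[6.1977] v=[-5.3677]
Step 20: x=[5.9287] v=[-5.3799]
Step 21: x=[5.6608] v=[-5.3585]
Step 22: x=[5.3956] v=[-5.3036]
Step 23: x=[5.1348] v=[-5.2156]
Step 24: x=[4.8801] v=[-5.0950]
Step 25: x=[4.6330] v=[-4.9425]
Step 26: x=[4.3950] v=[-4.7591]
Step 27: x=[4.1677] v=[-4.5460]
Step 28: x=[3.9525] v=[-4.3045]
Step 29: x=[3.7507] v=[-4.0361]
Step 30: x=[3.5636] v=[-3.7424]
Step 31: x=[3.3923] v=[-3.4254]
Step 32: x=[3.2380] v=[-3.0869]
Step 33: x=[3.1015] v=[-2.7292]
Step 34: x=[2.9838] v=[-2.3544]
Step 35: x=[2.8856] v=[-1.9649]
Step 36: x=[2.8074] v=[-1.5631]
Step 37: x=[2.7498] v=[-1.1515]
Step 38: x=[2.7132] v=[-0.7327]
Step 39: x=[2.6977] v=[-0.3094]
Step 40: x=[2.7035] v=[0.1159]
First v>=0 after going negative at step 40, time=2.0000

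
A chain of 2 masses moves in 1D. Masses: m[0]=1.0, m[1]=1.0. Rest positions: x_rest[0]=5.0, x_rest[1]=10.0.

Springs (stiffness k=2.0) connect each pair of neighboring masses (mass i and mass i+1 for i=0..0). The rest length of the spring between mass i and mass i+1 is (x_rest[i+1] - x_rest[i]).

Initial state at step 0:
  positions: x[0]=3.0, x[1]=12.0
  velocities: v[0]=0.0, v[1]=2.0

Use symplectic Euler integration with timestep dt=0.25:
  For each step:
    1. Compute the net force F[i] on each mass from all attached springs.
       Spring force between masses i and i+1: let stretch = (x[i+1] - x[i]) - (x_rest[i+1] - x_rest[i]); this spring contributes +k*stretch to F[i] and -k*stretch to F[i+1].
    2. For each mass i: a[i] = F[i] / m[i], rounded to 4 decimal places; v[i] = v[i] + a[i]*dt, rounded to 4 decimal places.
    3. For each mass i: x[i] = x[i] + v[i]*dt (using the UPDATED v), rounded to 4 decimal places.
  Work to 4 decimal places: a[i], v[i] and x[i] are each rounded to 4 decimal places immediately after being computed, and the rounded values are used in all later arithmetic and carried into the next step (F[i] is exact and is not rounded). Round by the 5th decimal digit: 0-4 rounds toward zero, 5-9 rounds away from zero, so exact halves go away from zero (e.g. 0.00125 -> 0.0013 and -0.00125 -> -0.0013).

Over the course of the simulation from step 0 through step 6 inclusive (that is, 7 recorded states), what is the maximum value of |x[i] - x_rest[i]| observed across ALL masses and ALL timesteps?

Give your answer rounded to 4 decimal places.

Answer: 3.4881

Derivation:
Step 0: x=[3.0000 12.0000] v=[0.0000 2.0000]
Step 1: x=[3.5000 12.0000] v=[2.0000 0.0000]
Step 2: x=[4.4375 11.5625] v=[3.7500 -1.7500]
Step 3: x=[5.6406 10.8594] v=[4.8125 -2.8125]
Step 4: x=[6.8711 10.1289] v=[4.9219 -2.9219]
Step 5: x=[7.8838 9.6162] v=[4.0508 -2.0508]
Step 6: x=[8.4881 9.5120] v=[2.4170 -0.4170]
Max displacement = 3.4881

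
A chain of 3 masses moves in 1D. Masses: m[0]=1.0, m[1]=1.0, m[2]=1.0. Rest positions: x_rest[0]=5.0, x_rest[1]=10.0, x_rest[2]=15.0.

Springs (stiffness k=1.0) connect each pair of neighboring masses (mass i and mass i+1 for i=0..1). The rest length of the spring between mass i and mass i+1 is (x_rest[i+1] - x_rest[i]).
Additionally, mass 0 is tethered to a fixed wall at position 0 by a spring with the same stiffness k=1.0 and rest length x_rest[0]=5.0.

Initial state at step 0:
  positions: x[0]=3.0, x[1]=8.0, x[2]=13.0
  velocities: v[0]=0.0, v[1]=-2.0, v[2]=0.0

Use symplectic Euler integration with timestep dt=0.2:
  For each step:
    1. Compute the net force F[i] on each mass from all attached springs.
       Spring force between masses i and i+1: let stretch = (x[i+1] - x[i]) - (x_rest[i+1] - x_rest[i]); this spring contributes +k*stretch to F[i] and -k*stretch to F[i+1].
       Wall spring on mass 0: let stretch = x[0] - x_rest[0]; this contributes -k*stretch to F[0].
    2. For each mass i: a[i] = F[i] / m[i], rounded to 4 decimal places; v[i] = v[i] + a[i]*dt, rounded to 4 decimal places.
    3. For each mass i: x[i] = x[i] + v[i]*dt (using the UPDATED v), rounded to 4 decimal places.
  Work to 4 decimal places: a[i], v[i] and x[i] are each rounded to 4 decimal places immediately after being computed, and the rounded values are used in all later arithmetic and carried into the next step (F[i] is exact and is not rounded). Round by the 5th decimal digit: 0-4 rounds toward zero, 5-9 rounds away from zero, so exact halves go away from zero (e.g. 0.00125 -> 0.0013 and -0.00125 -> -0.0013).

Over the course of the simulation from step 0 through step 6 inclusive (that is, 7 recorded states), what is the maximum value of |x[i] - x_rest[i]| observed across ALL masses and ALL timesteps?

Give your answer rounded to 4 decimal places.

Step 0: x=[3.0000 8.0000 13.0000] v=[0.0000 -2.0000 0.0000]
Step 1: x=[3.0800 7.6000 13.0000] v=[0.4000 -2.0000 0.0000]
Step 2: x=[3.2176 7.2352 12.9840] v=[0.6880 -1.8240 -0.0800]
Step 3: x=[3.3872 6.9396 12.9380] v=[0.8480 -1.4778 -0.2298]
Step 4: x=[3.5634 6.7419 12.8521] v=[0.8810 -0.9886 -0.4295]
Step 5: x=[3.7242 6.6614 12.7218] v=[0.8040 -0.4023 -0.6515]
Step 6: x=[3.8535 6.7059 12.5491] v=[0.6466 0.2223 -0.8636]
Max displacement = 3.3386

Answer: 3.3386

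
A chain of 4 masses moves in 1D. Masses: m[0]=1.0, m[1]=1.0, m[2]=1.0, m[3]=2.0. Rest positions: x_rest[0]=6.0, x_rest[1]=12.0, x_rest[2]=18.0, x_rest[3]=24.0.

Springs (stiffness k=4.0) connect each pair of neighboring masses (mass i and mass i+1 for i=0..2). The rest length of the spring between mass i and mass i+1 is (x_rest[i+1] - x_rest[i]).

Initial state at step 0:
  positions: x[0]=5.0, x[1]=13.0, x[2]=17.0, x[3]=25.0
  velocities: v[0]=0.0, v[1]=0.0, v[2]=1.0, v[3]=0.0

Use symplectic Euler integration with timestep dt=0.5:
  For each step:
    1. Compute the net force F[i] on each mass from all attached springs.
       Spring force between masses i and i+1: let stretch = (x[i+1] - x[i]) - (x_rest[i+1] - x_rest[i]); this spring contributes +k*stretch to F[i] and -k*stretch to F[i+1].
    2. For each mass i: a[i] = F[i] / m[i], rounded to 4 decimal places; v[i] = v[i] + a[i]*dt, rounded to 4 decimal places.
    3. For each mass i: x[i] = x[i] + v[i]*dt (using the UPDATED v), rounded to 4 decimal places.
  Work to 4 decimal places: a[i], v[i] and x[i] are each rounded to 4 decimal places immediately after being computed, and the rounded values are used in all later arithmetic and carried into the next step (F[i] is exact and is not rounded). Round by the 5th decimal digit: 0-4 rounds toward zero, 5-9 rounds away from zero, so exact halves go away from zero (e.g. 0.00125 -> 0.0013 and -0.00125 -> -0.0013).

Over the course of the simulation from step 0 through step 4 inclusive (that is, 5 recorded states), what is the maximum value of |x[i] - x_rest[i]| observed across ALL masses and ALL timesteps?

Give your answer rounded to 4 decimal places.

Step 0: x=[5.0000 13.0000 17.0000 25.0000] v=[0.0000 0.0000 1.0000 0.0000]
Step 1: x=[7.0000 9.0000 21.5000 24.0000] v=[4.0000 -8.0000 9.0000 -2.0000]
Step 2: x=[5.0000 15.5000 16.0000 24.7500] v=[-4.0000 13.0000 -11.0000 1.5000]
Step 3: x=[7.5000 12.0000 18.7500 24.1250] v=[5.0000 -7.0000 5.5000 -1.2500]
Step 4: x=[8.5000 10.7500 20.1250 23.8125] v=[2.0000 -2.5000 2.7500 -0.6250]
Max displacement = 3.5000

Answer: 3.5000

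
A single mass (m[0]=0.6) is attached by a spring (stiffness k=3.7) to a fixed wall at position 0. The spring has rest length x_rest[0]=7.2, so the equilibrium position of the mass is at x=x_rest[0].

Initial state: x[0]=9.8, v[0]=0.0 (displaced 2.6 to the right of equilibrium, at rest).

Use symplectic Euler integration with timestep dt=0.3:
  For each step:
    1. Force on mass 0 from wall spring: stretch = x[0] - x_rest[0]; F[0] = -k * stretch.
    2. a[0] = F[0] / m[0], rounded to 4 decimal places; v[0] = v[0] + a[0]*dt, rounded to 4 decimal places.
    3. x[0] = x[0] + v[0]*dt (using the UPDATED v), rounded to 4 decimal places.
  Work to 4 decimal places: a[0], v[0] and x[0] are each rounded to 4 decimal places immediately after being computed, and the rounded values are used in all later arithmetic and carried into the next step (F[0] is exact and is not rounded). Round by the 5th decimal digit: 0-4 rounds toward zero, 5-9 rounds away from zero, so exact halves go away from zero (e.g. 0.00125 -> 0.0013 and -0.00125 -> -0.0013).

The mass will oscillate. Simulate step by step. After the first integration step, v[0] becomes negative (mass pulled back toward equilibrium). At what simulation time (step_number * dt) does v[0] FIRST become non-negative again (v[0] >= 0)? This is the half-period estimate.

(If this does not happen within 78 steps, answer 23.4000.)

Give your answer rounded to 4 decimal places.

Step 0: x=[9.8000] v=[0.0000]
Step 1: x=[8.3570] v=[-4.8100]
Step 2: x=[6.2719] v=[-6.9504]
Step 3: x=[4.7019] v=[-5.2334]
Step 4: x=[4.5183] v=[-0.6119]
Step 5: x=[5.8231] v=[4.3493]
First v>=0 after going negative at step 5, time=1.5000

Answer: 1.5000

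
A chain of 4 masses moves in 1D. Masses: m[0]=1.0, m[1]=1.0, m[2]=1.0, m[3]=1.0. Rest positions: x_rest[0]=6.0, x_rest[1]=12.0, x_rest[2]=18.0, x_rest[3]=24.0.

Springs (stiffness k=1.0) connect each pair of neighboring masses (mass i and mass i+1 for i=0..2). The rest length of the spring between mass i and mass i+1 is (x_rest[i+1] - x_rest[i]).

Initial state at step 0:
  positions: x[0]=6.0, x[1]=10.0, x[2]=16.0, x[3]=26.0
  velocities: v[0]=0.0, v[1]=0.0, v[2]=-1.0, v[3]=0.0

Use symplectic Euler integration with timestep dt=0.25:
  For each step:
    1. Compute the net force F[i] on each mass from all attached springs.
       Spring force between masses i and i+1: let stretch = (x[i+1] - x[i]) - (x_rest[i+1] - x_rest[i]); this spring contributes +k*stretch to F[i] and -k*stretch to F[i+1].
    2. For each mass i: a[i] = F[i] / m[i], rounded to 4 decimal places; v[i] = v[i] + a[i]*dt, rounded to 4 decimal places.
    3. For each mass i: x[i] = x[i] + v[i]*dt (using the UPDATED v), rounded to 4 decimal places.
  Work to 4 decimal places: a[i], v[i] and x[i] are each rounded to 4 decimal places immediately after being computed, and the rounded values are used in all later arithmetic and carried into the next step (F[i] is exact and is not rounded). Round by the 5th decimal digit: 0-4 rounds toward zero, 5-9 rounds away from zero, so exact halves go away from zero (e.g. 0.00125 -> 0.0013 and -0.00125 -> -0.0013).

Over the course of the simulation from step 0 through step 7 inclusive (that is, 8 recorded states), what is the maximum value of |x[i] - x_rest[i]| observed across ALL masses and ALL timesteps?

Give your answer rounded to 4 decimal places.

Step 0: x=[6.0000 10.0000 16.0000 26.0000] v=[0.0000 0.0000 -1.0000 0.0000]
Step 1: x=[5.8750 10.1250 16.0000 25.7500] v=[-0.5000 0.5000 0.0000 -1.0000]
Step 2: x=[5.6406 10.3516 16.2422 25.2656] v=[-0.9375 0.9063 0.9688 -1.9375]
Step 3: x=[5.3257 10.6519 16.6802 24.5923] v=[-1.2598 1.2012 1.7520 -2.6934]
Step 4: x=[4.9686 10.9961 17.2360 23.7995] v=[-1.4283 1.3767 2.2230 -3.1714]
Step 5: x=[4.6133 11.3536 17.8120 22.9714] v=[-1.4214 1.4298 2.3039 -3.3123]
Step 6: x=[4.3042 11.6934 18.3068 22.1959] v=[-1.2363 1.3593 1.9792 -3.1022]
Step 7: x=[4.0820 11.9848 18.6313 21.5523] v=[-0.8890 1.1654 1.2981 -2.5745]
Max displacement = 2.4477

Answer: 2.4477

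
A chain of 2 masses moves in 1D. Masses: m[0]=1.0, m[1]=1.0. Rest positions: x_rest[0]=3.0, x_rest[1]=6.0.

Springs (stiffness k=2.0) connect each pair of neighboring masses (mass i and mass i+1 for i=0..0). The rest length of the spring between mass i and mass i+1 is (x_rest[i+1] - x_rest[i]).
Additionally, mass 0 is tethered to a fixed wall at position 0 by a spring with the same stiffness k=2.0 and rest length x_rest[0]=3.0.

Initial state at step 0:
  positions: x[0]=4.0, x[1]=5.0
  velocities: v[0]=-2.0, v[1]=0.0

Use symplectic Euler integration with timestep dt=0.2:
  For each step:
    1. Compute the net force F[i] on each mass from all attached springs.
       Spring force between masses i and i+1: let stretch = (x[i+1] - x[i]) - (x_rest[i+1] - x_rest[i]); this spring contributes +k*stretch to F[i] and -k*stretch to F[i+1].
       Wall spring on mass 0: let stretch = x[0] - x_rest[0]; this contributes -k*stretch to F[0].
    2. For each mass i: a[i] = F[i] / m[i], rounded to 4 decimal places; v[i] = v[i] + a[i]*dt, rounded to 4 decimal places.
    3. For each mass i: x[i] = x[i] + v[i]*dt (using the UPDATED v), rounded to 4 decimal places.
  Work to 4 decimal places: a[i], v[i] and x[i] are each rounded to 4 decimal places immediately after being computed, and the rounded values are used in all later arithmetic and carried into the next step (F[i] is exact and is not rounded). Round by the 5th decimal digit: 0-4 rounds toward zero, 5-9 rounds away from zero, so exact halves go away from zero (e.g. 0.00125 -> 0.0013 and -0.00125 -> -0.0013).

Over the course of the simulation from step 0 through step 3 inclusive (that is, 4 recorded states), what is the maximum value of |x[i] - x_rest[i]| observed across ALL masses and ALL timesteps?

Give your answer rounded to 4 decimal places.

Step 0: x=[4.0000 5.0000] v=[-2.0000 0.0000]
Step 1: x=[3.3600 5.1600] v=[-3.2000 0.8000]
Step 2: x=[2.5952 5.4160] v=[-3.8240 1.2800]
Step 3: x=[1.8484 5.6863] v=[-3.7338 1.3517]
Max displacement = 1.1516

Answer: 1.1516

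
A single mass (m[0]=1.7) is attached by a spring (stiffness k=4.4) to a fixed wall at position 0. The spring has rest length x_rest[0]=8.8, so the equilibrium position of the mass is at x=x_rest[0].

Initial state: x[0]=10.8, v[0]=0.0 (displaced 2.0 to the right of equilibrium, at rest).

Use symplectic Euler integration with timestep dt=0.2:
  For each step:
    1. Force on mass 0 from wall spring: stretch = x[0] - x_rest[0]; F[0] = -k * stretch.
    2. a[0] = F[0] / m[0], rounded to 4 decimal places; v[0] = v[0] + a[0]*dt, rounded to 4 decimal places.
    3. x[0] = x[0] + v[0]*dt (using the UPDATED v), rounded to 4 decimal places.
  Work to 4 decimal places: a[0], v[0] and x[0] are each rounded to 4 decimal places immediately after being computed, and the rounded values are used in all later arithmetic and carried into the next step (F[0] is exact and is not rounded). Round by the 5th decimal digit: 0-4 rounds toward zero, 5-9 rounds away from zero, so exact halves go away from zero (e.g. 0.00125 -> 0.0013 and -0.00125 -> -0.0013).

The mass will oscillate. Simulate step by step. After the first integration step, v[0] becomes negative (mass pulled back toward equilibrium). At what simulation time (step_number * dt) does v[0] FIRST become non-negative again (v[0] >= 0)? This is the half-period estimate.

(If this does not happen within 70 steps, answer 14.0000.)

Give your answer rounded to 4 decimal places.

Step 0: x=[10.8000] v=[0.0000]
Step 1: x=[10.5929] v=[-1.0353]
Step 2: x=[10.2002] v=[-1.9634]
Step 3: x=[9.6626] v=[-2.6882]
Step 4: x=[9.0357] v=[-3.1347]
Step 5: x=[8.3844] v=[-3.2567]
Step 6: x=[7.7761] v=[-3.0416]
Step 7: x=[7.2738] v=[-2.5116]
Step 8: x=[6.9295] v=[-1.7216]
Step 9: x=[6.7788] v=[-0.7533]
Step 10: x=[6.8374] v=[0.2930]
First v>=0 after going negative at step 10, time=2.0000

Answer: 2.0000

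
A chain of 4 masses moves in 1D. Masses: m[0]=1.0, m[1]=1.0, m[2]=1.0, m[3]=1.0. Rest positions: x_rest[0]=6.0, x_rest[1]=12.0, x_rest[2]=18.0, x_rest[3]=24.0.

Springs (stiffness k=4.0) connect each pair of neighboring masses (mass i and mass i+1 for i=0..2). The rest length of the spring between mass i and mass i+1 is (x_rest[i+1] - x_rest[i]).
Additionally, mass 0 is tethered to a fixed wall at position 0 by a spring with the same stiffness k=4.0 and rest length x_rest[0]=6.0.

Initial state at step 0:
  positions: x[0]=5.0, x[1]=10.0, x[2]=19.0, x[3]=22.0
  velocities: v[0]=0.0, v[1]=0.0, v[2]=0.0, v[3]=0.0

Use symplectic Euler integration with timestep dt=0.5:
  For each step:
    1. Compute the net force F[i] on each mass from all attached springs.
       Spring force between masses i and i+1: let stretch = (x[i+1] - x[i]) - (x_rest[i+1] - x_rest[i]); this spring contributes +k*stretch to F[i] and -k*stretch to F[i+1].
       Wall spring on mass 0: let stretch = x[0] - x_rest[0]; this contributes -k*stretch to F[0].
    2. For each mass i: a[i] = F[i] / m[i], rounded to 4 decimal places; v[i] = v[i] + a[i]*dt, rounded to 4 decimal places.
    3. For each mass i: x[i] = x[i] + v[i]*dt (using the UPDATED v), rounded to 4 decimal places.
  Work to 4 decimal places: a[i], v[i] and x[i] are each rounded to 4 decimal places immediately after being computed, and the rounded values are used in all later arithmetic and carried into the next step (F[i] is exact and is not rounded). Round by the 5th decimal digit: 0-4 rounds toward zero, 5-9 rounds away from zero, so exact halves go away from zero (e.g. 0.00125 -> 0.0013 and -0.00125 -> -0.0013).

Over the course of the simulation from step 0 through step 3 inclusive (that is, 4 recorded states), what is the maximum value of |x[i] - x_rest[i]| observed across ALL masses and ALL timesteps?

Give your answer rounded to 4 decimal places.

Answer: 5.0000

Derivation:
Step 0: x=[5.0000 10.0000 19.0000 22.0000] v=[0.0000 0.0000 0.0000 0.0000]
Step 1: x=[5.0000 14.0000 13.0000 25.0000] v=[0.0000 8.0000 -12.0000 6.0000]
Step 2: x=[9.0000 8.0000 20.0000 22.0000] v=[8.0000 -12.0000 14.0000 -6.0000]
Step 3: x=[3.0000 15.0000 17.0000 23.0000] v=[-12.0000 14.0000 -6.0000 2.0000]
Max displacement = 5.0000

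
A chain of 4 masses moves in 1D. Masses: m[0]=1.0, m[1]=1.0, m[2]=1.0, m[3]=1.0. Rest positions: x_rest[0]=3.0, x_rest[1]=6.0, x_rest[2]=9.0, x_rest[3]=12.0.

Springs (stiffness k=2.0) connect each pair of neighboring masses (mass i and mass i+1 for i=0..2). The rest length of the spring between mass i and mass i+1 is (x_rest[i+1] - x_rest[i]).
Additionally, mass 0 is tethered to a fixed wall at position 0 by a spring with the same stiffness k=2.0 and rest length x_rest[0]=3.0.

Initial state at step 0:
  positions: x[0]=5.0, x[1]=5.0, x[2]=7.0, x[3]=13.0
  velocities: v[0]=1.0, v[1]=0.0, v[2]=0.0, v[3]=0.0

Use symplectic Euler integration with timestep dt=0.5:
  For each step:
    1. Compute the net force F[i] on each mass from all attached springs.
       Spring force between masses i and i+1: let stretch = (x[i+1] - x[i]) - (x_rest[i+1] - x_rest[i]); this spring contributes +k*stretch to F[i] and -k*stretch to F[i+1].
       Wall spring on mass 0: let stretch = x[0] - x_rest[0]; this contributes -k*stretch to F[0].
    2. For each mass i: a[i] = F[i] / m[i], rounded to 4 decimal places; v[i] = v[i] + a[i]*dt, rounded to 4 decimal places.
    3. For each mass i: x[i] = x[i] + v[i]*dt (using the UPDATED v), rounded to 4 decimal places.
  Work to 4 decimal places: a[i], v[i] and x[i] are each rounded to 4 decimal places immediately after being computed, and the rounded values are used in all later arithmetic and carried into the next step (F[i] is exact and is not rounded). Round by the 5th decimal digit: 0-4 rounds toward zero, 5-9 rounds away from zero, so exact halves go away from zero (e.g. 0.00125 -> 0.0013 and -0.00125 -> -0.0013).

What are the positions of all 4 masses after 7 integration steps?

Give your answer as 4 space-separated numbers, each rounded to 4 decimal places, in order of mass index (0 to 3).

Answer: 1.4297 6.6095 10.4766 11.7501

Derivation:
Step 0: x=[5.0000 5.0000 7.0000 13.0000] v=[1.0000 0.0000 0.0000 0.0000]
Step 1: x=[3.0000 6.0000 9.0000 11.5000] v=[-4.0000 2.0000 4.0000 -3.0000]
Step 2: x=[1.0000 7.0000 10.7500 10.2500] v=[-4.0000 2.0000 3.5000 -2.5000]
Step 3: x=[1.5000 6.8750 10.3750 10.7500] v=[1.0000 -0.2500 -0.7500 1.0000]
Step 4: x=[3.9375 5.8125 8.4375 12.5625] v=[4.8750 -2.1250 -3.8750 3.6250]
Step 5: x=[5.3438 5.1250 7.2500 13.8125] v=[2.8125 -1.3750 -2.3750 2.5000]
Step 6: x=[3.9688 5.6094 8.2813 13.2813] v=[-2.7501 0.9688 2.0625 -1.0625]
Step 7: x=[1.4297 6.6095 10.4766 11.7501] v=[-5.0783 2.0001 4.3906 -3.0625]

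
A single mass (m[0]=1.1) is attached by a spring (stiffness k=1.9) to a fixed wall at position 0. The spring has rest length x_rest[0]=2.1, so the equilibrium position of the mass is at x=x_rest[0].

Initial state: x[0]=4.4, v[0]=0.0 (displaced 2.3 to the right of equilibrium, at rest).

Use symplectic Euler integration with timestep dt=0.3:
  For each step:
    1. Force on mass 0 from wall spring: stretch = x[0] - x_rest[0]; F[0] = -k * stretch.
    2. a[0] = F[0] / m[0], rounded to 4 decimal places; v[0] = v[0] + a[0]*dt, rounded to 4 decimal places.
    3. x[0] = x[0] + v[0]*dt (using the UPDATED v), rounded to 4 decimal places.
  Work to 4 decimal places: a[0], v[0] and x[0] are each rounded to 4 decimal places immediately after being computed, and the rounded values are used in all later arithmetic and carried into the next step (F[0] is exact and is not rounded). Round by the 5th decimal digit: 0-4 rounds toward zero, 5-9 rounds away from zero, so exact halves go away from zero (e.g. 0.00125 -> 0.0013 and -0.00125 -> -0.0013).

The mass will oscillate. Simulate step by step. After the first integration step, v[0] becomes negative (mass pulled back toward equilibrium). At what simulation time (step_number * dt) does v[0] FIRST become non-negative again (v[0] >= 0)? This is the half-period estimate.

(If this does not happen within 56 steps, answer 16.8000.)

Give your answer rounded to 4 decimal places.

Answer: 2.4000

Derivation:
Step 0: x=[4.4000] v=[0.0000]
Step 1: x=[4.0425] v=[-1.1918]
Step 2: x=[3.3830] v=[-2.1984]
Step 3: x=[2.5240] v=[-2.8632]
Step 4: x=[1.5991] v=[-3.0829]
Step 5: x=[0.7521] v=[-2.8233]
Step 6: x=[0.1147] v=[-2.1248]
Step 7: x=[-0.2141] v=[-1.0960]
Step 8: x=[-0.1832] v=[0.1031]
First v>=0 after going negative at step 8, time=2.4000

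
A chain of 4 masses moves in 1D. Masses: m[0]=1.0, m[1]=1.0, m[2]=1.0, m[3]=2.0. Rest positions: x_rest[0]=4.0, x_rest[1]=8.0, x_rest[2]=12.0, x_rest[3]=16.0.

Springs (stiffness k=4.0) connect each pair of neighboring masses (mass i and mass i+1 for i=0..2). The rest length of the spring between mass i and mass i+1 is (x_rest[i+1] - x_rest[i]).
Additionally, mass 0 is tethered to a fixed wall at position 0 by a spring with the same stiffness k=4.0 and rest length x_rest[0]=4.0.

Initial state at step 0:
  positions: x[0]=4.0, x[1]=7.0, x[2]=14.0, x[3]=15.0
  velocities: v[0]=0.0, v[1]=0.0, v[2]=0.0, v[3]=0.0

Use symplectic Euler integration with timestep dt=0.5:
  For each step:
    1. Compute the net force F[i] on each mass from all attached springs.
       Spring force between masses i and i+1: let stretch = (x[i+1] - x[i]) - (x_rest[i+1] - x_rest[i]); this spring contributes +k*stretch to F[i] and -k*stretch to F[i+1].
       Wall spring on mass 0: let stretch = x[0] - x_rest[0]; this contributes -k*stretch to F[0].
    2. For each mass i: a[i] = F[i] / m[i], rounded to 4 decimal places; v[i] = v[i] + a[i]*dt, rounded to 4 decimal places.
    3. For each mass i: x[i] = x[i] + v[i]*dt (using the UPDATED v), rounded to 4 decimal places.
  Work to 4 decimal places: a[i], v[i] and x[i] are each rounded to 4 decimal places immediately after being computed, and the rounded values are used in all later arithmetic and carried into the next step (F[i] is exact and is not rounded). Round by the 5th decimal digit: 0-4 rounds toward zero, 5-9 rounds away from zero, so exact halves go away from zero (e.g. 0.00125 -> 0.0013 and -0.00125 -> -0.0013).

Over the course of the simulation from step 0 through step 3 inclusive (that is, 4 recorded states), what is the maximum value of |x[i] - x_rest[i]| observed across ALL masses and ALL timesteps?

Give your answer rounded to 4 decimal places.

Answer: 4.0000

Derivation:
Step 0: x=[4.0000 7.0000 14.0000 15.0000] v=[0.0000 0.0000 0.0000 0.0000]
Step 1: x=[3.0000 11.0000 8.0000 16.5000] v=[-2.0000 8.0000 -12.0000 3.0000]
Step 2: x=[7.0000 4.0000 13.5000 15.7500] v=[8.0000 -14.0000 11.0000 -1.5000]
Step 3: x=[1.0000 9.5000 11.7500 15.8750] v=[-12.0000 11.0000 -3.5000 0.2500]
Max displacement = 4.0000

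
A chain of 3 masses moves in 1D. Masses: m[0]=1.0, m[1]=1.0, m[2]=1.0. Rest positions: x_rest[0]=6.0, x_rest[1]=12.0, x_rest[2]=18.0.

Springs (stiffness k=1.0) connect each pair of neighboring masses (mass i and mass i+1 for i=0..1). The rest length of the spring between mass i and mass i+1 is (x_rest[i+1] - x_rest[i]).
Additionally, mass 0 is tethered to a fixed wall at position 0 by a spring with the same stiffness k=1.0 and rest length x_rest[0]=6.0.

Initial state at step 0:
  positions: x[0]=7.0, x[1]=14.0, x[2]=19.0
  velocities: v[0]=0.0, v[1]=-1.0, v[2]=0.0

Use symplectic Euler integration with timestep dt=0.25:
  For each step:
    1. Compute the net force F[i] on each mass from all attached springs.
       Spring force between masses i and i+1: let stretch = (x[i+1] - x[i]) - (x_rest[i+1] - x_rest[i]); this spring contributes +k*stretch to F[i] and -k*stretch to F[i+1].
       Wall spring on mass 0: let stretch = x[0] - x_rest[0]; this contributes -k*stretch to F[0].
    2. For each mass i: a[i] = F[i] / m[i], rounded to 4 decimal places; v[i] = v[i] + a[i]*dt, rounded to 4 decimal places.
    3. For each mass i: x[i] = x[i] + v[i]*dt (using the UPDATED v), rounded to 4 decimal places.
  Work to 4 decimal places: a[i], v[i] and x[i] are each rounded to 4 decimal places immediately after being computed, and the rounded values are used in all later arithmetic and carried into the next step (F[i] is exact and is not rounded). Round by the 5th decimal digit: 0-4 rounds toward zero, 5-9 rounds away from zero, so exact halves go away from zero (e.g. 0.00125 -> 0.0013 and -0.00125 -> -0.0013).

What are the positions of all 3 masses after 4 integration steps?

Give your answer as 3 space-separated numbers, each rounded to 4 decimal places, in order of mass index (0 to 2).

Answer: 6.7641 12.2966 19.3233

Derivation:
Step 0: x=[7.0000 14.0000 19.0000] v=[0.0000 -1.0000 0.0000]
Step 1: x=[7.0000 13.6250 19.0625] v=[0.0000 -1.5000 0.2500]
Step 2: x=[6.9766 13.1758 19.1602] v=[-0.0938 -1.7969 0.3906]
Step 3: x=[6.9046 12.7132 19.2588] v=[-0.2882 -1.8506 0.3945]
Step 4: x=[6.7641 12.2966 19.3233] v=[-0.5622 -1.6664 0.2581]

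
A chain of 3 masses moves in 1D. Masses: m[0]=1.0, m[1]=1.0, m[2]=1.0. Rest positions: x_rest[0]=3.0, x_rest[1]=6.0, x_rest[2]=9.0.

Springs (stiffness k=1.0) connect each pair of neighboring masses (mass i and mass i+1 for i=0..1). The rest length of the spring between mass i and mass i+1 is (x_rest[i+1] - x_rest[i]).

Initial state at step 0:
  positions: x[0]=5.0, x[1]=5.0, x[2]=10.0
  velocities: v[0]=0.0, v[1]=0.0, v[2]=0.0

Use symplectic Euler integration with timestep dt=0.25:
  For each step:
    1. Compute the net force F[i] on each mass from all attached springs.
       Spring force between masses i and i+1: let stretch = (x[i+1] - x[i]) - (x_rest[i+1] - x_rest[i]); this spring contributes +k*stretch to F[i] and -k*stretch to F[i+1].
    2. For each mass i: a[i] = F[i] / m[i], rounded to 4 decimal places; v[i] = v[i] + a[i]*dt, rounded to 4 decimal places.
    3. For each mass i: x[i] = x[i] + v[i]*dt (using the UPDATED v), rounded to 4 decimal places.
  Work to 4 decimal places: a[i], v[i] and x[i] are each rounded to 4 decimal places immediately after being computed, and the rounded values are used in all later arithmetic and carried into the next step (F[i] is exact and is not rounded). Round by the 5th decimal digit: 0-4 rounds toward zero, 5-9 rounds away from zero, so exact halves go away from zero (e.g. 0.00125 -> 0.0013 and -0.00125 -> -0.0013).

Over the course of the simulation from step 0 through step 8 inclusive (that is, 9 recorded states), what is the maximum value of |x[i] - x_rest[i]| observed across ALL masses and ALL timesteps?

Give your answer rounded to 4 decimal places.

Step 0: x=[5.0000 5.0000 10.0000] v=[0.0000 0.0000 0.0000]
Step 1: x=[4.8125 5.3125 9.8750] v=[-0.7500 1.2500 -0.5000]
Step 2: x=[4.4688 5.8789 9.6524] v=[-1.3750 2.2656 -0.8906]
Step 3: x=[4.0257 6.5930 9.3814] v=[-1.7725 2.8565 -1.0840]
Step 4: x=[3.5555 7.3210 9.1236] v=[-1.8807 2.9118 -1.0311]
Step 5: x=[3.1332 7.9263 8.9407] v=[-1.6893 2.4211 -0.7318]
Step 6: x=[2.8230 8.2954 8.8819] v=[-1.2410 1.4764 -0.2354]
Step 7: x=[2.6673 8.3591 8.9739] v=[-0.6229 0.2549 0.3680]
Step 8: x=[2.6798 8.1055 9.2150] v=[0.0501 -1.0144 0.9643]
Max displacement = 2.3591

Answer: 2.3591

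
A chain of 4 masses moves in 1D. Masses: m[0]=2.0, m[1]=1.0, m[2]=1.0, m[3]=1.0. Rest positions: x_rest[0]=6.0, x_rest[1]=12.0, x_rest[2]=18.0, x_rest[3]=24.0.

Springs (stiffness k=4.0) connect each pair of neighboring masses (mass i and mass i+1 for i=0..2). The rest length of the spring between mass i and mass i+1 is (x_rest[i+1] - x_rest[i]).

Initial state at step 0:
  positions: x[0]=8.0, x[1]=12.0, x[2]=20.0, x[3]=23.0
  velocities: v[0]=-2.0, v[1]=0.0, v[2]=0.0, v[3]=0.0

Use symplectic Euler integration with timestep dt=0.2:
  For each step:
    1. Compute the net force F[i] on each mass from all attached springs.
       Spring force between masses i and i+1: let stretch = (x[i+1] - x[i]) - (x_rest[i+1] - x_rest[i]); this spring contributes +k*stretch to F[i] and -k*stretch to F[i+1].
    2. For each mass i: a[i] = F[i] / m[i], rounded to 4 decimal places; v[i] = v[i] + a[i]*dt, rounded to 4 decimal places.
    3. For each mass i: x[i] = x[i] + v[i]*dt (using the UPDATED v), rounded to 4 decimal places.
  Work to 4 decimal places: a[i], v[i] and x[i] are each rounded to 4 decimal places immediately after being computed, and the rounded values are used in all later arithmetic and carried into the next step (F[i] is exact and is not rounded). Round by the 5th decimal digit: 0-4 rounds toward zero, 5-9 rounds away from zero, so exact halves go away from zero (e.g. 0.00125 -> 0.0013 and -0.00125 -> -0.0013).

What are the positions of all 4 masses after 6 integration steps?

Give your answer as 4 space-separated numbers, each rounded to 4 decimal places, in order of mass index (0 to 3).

Step 0: x=[8.0000 12.0000 20.0000 23.0000] v=[-2.0000 0.0000 0.0000 0.0000]
Step 1: x=[7.4400 12.6400 19.2000 23.4800] v=[-2.8000 3.2000 -4.0000 2.4000]
Step 2: x=[6.8160 13.4976 18.0352 24.2352] v=[-3.1200 4.2880 -5.8240 3.7760]
Step 3: x=[6.2465 14.0122 17.1364 24.9584] v=[-2.8474 2.5728 -4.4941 3.6160]
Step 4: x=[5.8183 13.7841 16.9892 25.3901] v=[-2.1411 -1.1404 -0.7359 2.1584]
Step 5: x=[5.5473 12.7943 17.6733 25.4376] v=[-1.3548 -4.9490 3.4207 0.2377]
Step 6: x=[5.3761 11.4256 18.8191 25.2029] v=[-0.8560 -6.8434 5.7289 -1.1737]

Answer: 5.3761 11.4256 18.8191 25.2029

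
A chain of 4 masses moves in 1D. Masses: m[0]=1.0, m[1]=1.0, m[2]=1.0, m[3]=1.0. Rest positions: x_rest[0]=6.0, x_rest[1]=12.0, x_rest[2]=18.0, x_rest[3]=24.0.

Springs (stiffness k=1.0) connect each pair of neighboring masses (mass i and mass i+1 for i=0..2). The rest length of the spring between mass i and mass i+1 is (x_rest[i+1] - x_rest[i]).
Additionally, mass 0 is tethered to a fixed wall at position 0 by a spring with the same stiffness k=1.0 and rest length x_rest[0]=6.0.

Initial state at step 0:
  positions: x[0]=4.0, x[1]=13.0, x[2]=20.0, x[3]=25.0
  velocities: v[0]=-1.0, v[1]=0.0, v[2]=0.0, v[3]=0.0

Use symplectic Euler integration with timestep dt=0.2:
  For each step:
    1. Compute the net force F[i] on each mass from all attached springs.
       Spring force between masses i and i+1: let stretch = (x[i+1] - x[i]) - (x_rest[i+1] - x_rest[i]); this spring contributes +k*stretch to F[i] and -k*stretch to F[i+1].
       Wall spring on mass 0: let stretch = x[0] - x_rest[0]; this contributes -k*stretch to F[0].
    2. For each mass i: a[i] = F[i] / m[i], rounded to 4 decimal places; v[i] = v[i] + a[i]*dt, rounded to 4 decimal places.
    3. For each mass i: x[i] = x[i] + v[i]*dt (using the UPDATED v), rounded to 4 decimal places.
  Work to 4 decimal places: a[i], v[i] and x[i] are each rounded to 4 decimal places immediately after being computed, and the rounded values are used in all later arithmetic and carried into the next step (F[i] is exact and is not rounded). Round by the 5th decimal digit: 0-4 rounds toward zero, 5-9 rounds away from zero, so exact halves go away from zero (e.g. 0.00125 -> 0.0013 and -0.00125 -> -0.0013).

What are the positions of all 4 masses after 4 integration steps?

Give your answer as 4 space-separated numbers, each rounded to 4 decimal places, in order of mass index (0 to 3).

Answer: 5.0763 12.2854 19.2693 25.3307

Derivation:
Step 0: x=[4.0000 13.0000 20.0000 25.0000] v=[-1.0000 0.0000 0.0000 0.0000]
Step 1: x=[4.0000 12.9200 19.9200 25.0400] v=[0.0000 -0.4000 -0.4000 0.2000]
Step 2: x=[4.1968 12.7632 19.7648 25.1152] v=[0.9840 -0.7840 -0.7760 0.3760]
Step 3: x=[4.5684 12.5438 19.5436 25.2164] v=[1.8579 -1.0970 -1.1062 0.5059]
Step 4: x=[5.0763 12.2854 19.2693 25.3307] v=[2.5393 -1.2921 -1.3716 0.5713]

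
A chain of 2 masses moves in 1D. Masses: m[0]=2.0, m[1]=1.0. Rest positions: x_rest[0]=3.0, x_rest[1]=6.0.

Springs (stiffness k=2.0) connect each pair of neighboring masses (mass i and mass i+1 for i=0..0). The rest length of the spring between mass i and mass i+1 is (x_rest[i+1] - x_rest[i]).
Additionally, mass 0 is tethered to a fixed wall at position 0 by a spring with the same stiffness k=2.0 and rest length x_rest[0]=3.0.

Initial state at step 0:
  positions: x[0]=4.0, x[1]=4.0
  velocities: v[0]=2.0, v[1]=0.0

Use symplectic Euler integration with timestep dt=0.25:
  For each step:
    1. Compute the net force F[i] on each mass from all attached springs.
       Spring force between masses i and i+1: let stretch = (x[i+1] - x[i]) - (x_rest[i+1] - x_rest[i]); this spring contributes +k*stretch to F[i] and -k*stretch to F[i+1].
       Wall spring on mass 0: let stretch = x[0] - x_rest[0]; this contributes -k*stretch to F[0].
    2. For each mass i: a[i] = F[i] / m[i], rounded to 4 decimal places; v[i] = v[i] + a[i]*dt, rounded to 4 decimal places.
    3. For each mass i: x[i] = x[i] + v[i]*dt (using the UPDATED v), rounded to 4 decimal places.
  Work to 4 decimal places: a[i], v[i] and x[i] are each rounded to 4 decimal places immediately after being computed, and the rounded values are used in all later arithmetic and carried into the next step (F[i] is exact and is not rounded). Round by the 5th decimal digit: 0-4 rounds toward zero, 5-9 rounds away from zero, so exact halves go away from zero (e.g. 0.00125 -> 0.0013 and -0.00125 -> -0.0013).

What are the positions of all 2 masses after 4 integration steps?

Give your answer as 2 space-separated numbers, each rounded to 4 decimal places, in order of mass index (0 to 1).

Step 0: x=[4.0000 4.0000] v=[2.0000 0.0000]
Step 1: x=[4.2500 4.3750] v=[1.0000 1.5000]
Step 2: x=[4.2422 5.1094] v=[-0.0313 2.9375]
Step 3: x=[4.0234 6.1104] v=[-0.8751 4.0039]
Step 4: x=[3.6836 7.2255] v=[-1.3592 4.4604]

Answer: 3.6836 7.2255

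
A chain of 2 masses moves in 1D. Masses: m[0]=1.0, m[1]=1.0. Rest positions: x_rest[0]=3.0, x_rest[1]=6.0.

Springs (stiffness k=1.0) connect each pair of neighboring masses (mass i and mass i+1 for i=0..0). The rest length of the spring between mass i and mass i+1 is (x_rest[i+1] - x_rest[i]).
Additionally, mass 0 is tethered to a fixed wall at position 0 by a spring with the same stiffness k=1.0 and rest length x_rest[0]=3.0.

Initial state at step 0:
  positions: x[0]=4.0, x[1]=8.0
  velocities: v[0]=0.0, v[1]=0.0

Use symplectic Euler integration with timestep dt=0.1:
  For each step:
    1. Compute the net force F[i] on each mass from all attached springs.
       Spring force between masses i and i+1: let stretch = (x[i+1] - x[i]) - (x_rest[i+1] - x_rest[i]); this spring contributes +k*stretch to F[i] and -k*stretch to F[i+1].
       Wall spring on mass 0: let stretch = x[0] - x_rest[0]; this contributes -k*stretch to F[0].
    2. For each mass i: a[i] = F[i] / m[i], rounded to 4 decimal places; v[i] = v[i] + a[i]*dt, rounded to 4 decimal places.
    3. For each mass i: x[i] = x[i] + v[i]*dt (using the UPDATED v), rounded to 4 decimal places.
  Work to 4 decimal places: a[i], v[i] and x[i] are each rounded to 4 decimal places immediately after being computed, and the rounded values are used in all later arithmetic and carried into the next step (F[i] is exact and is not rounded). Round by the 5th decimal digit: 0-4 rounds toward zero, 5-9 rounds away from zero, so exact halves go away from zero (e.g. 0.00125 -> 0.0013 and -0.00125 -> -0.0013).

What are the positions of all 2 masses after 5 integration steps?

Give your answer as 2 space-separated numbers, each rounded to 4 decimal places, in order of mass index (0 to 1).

Answer: 3.9966 7.8535

Derivation:
Step 0: x=[4.0000 8.0000] v=[0.0000 0.0000]
Step 1: x=[4.0000 7.9900] v=[0.0000 -0.1000]
Step 2: x=[3.9999 7.9701] v=[-0.0010 -0.1990]
Step 3: x=[3.9995 7.9405] v=[-0.0040 -0.2960]
Step 4: x=[3.9985 7.9015] v=[-0.0099 -0.3901]
Step 5: x=[3.9966 7.8535] v=[-0.0195 -0.4804]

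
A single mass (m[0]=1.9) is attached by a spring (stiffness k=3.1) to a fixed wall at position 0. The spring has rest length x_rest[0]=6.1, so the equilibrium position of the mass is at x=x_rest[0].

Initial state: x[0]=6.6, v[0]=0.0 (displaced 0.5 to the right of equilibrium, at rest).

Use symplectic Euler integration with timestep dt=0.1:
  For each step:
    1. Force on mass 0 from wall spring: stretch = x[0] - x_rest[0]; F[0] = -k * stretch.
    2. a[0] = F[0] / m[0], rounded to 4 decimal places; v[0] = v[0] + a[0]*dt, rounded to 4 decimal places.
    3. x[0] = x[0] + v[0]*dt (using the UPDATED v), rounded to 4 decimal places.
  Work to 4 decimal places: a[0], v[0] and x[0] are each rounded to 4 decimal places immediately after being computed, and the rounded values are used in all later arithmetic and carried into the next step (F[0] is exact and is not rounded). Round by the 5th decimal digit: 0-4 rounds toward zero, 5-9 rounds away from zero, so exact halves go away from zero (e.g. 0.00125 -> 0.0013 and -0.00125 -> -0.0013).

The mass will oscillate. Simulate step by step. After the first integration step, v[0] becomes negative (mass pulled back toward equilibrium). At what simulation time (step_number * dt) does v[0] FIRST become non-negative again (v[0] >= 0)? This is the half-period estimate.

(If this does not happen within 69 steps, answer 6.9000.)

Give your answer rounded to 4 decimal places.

Answer: 2.5000

Derivation:
Step 0: x=[6.6000] v=[0.0000]
Step 1: x=[6.5918] v=[-0.0816]
Step 2: x=[6.5756] v=[-0.1618]
Step 3: x=[6.5517] v=[-0.2394]
Step 4: x=[6.5204] v=[-0.3131]
Step 5: x=[6.4822] v=[-0.3817]
Step 6: x=[6.4378] v=[-0.4441]
Step 7: x=[6.3879] v=[-0.4992]
Step 8: x=[6.3333] v=[-0.5462]
Step 9: x=[6.2749] v=[-0.5843]
Step 10: x=[6.2136] v=[-0.6128]
Step 11: x=[6.1505] v=[-0.6313]
Step 12: x=[6.0866] v=[-0.6395]
Step 13: x=[6.0229] v=[-0.6373]
Step 14: x=[5.9604] v=[-0.6247]
Step 15: x=[5.9002] v=[-0.6019]
Step 16: x=[5.8433] v=[-0.5693]
Step 17: x=[5.7906] v=[-0.5274]
Step 18: x=[5.7429] v=[-0.4769]
Step 19: x=[5.7010] v=[-0.4186]
Step 20: x=[5.6657] v=[-0.3535]
Step 21: x=[5.6374] v=[-0.2826]
Step 22: x=[5.6167] v=[-0.2071]
Step 23: x=[5.6039] v=[-0.1283]
Step 24: x=[5.5992] v=[-0.0474]
Step 25: x=[5.6026] v=[0.0343]
First v>=0 after going negative at step 25, time=2.5000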